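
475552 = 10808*44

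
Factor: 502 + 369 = 13^1*67^1 = 871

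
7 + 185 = 192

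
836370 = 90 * 9293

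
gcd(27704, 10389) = 3463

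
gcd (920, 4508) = 92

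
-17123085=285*(-60081)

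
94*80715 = 7587210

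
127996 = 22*5818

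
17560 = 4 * 4390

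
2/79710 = 1/39855 ≈ 0.0000251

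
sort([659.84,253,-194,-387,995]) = [-387,-194,253,659.84,995]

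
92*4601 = 423292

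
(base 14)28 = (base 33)13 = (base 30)16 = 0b100100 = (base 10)36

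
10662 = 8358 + 2304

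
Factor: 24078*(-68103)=-1*2^1*3^3*7^1*23^1*47^1*4013^1=-1639784034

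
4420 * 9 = 39780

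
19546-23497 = -3951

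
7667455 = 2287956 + 5379499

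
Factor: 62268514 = 2^1*7^2*11^1*47^1*1229^1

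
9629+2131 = 11760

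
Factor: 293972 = 2^2 * 7^1 * 10499^1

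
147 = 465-318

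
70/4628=35/2314 ≈ 0.0151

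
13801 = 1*13801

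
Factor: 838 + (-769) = 3^1*23^1 = 69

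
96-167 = -71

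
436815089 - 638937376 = -202122287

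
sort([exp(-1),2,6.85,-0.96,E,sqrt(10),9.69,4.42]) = [-0.96,exp(-1),2,E,sqrt(10),4.42,6.85,9.69]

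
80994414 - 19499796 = 61494618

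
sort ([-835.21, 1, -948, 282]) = [-948, -835.21, 1, 282]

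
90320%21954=2504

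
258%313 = 258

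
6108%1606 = 1290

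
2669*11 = 29359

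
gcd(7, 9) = 1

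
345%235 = 110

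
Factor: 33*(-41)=-1*3^1*11^1*41^1=-1353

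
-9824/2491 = -3 - 2351/2491≈-3.94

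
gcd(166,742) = 2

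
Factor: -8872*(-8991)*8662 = 2^4*3^5*37^1*61^1*71^1*1109^1 = 690951732624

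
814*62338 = 50743132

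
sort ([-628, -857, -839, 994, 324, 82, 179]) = [-857, -839, -628, 82, 179, 324, 994]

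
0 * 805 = 0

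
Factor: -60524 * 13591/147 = -1 * 2^2 * 3^(-1) * 7^(-2) * 13591^1 * 15131^1 = -822581684/147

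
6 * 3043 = 18258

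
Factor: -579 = -1*3^1*193^1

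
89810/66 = 44905/33 ≈ 1360.76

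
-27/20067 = -9/6689 ≈ -0.00135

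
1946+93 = 2039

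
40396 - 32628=7768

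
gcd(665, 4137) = 7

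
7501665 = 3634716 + 3866949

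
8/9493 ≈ 0.000843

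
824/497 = 1+327/497 ≈ 1.66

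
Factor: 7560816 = 2^4 * 3^1 * 67^1 * 2351^1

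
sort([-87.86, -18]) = [-87.86, -18]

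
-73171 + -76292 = -149463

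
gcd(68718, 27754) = 2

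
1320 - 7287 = -5967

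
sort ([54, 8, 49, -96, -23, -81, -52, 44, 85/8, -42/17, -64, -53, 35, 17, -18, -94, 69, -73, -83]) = [-96, -94, -83, -81, -73, -64, -53, -52, -23, -18, -42/17, 8, 85/8, 17, 35, 44, 49, 54, 69]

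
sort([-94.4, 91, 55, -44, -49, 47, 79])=[-94.4, -49, -44, 47, 55, 79, 91]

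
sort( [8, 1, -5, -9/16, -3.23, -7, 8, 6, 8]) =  [-7, -5, -3.23, -9/16, 1, 6, 8, 8, 8]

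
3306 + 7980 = 11286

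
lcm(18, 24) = 72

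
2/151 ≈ 0.0132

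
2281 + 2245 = 4526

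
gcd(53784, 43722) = 18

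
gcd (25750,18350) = 50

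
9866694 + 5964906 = 15831600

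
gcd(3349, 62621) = 1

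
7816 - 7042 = 774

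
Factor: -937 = -1*937^1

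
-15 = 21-36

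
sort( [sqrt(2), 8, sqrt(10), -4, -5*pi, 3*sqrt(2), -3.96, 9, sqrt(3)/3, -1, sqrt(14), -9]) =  [-5*pi, -9, -4, -3.96, -1, sqrt(3)/3, sqrt(2), sqrt(10), sqrt(14), 3*sqrt(2), 8, 9]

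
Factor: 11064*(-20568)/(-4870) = 2^5*3^2*5^(-1)*461^1*487^(-1)*857^1 = 113782176/2435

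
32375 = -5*(-6475)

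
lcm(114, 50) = 2850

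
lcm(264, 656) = 21648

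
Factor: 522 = 2^1*3^2*29^1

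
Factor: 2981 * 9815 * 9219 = 3^1 * 5^1 * 7^1 * 11^1 * 13^1 * 151^1 * 271^1 * 439^1 = 269734249785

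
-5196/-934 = 2598/467 ≈ 5.56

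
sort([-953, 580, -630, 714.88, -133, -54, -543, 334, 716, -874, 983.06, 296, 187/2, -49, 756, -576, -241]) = [-953, -874, -630, -576, -543, -241, -133, -54, -49, 187/2, 296, 334, 580, 714.88, 716, 756, 983.06]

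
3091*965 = 2982815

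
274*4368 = 1196832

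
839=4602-3763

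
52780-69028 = -16248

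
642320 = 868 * 740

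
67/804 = 1/12 ≈ 0.0833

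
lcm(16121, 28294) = 1386406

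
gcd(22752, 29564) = 4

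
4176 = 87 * 48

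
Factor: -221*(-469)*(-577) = -1*7^1*13^1*17^1*67^1*577^1 = -59805473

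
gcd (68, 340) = 68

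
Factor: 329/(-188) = -1*2^(-2)*7^1 = -7/4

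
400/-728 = -50/91 ≈ -0.549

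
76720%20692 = 14644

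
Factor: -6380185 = -1 * 5^1 * 7^1 * 17^1 * 10723^1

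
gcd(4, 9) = 1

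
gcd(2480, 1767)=31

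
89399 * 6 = 536394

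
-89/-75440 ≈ 0.00118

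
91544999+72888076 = 164433075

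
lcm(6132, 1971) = 55188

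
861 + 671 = 1532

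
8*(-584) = -4672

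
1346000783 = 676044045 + 669956738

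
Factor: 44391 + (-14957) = 2^1*14717^1 = 29434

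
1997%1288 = 709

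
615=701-86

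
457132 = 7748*59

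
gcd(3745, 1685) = 5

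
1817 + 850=2667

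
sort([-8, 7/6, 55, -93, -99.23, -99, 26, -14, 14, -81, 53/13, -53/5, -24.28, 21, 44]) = [-99.23, -99, -93, -81, -24.28, -14, -53/5, -8, 7/6, 53/13, 14, 21, 26, 44, 55]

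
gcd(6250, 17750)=250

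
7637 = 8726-1089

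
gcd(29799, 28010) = 1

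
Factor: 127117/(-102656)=-1 * 2^(-8) * 317^1=-317/256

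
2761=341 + 2420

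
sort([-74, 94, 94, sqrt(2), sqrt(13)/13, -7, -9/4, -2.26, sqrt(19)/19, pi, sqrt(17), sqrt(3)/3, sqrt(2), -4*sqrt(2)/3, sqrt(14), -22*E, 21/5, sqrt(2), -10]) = [-74, -22*E, -10, -7, -2.26, -9/4, -4*sqrt(2)/3, sqrt(19)/19, sqrt(13)/13, sqrt(3)/3, sqrt(2), sqrt(2), sqrt(2), pi, sqrt(14), sqrt(17), 21/5, 94, 94]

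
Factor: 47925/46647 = 3^1*5^2*73^(-1) = 75/73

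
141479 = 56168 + 85311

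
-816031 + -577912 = -1393943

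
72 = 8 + 64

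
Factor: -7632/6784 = -1*2^(-3)*3^2 = -9/8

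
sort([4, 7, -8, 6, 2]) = [-8, 2, 4, 6, 7]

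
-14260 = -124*115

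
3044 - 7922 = -4878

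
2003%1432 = 571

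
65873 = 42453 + 23420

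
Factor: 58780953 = 3^2*7^1*11^3*701^1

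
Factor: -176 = -1*2^4*11^1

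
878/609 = 1 + 269/609≈1.44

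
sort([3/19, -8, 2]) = [-8, 3/19, 2]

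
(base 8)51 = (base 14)2d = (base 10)41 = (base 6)105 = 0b101001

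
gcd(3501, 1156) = 1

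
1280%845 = 435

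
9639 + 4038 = 13677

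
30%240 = 30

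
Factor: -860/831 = -1*2^2*3^(-1)*5^1*43^1*277^(-1)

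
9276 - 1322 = 7954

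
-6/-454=3/227 ≈ 0.0132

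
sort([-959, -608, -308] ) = [-959, -608, -308] 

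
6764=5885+879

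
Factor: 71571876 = 2^2*3^1*379^1*15737^1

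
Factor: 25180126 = 2^1*12590063^1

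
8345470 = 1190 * 7013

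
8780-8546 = 234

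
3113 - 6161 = -3048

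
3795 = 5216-1421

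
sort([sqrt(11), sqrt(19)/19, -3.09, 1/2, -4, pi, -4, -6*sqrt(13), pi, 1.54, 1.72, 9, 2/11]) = [-6*sqrt(13), -4, -4, -3.09, 2/11, sqrt(19)/19, 1/2, 1.54, 1.72, pi, pi, sqrt(11), 9]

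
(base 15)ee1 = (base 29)3sq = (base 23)683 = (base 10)3361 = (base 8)6441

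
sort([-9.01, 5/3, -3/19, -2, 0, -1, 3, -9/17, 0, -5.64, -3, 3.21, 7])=[-9.01, -5.64, -3, -2, -1, -9/17, -3/19, 0, 0, 5/3, 3, 3.21, 7]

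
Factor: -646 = -1 * 2^1 * 17^1 * 19^1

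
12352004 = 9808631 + 2543373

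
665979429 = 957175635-291196206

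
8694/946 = 4347/473 ≈ 9.19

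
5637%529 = 347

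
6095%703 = 471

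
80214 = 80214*1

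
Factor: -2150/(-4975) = 2^1*43^1*199^(-1) = 86/199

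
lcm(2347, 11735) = 11735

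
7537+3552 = 11089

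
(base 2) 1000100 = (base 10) 68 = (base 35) 1x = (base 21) 35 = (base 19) 3b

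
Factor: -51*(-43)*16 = 2^4*3^1*17^1*43^1 = 35088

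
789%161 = 145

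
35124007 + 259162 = 35383169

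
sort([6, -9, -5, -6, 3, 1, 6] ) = [-9, -6, -5, 1, 3, 6, 6] 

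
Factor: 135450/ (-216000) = -1 * 2^ (-5) * 3^ (-1) * 5^ (-1) * 7^1 * 43^1 = -301/480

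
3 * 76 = 228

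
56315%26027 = 4261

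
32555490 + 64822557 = 97378047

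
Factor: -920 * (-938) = 2^4 * 5^1 * 7^1 * 23^1 * 67^1 = 862960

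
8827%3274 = 2279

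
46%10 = 6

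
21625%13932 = 7693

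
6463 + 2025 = 8488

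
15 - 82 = -67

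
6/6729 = 2/2243 ≈ 0.000892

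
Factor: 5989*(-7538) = -1*2^1*53^1*113^1*3769^1 = -45145082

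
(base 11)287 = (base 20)gh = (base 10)337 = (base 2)101010001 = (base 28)c1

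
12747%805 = 672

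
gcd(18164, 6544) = 4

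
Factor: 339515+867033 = 2^2*7^1*41^1*1051^1 = 1206548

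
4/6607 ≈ 0.000605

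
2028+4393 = 6421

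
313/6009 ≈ 0.0521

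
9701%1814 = 631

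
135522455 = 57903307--77619148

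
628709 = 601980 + 26729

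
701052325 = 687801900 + 13250425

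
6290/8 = 3145/4 = 786.25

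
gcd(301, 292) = 1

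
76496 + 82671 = 159167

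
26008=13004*2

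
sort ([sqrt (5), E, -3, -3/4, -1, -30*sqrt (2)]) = [-30*sqrt (2), -3, -1, -3/4, sqrt (5), E]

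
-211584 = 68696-280280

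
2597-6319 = -3722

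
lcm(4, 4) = 4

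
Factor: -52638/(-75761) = 2^1 * 3^1 * 7^(-1) * 31^1 * 79^(-1) * 137^(-1) * 283^1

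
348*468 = 162864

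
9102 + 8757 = 17859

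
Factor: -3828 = -1*2^2*3^1*11^1*29^1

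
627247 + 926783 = 1554030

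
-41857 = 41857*(-1)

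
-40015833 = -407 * 98319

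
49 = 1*49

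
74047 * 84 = 6219948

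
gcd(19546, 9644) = 2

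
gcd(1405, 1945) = 5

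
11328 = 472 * 24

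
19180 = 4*4795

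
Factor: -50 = -1 * 2^1 * 5^2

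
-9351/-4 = 2337 + 3/4 = 2337.75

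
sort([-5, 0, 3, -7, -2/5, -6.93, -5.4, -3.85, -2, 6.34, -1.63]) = [-7, -6.93, -5.4, -5, -3.85, -2, -1.63, -2/5, 0, 3, 6.34]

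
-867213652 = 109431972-976645624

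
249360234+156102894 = 405463128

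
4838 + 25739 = 30577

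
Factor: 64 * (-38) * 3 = -1 * 2^7 * 3^1 * 19^1 = -7296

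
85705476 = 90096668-4391192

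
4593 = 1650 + 2943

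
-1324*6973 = -9232252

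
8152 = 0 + 8152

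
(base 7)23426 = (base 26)8of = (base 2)1011110011111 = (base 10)6047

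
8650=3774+4876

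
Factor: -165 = -1*3^1*5^1*11^1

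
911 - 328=583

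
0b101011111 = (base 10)351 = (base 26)dd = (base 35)a1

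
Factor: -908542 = -1*2^1*19^1*23909^1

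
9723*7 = 68061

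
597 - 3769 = -3172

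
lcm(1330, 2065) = 78470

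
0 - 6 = -6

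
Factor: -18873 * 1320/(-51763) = 2^3 * 3^5 * 5^1 * 11^1 * 37^(-1) * 233^1 * 1399^(-1) = 24912360/51763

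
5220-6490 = -1270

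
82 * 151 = 12382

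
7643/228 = 33 + 119/228 ≈ 33.52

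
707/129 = 5+62/129 ≈ 5.48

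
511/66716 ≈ 0.00766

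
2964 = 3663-699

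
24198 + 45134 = 69332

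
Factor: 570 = 2^1 * 3^1 * 5^1 * 19^1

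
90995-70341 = 20654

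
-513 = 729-1242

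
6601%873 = 490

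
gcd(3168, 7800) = 24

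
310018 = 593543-283525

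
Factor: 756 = 2^2*3^3*7^1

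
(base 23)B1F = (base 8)13341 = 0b1011011100001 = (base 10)5857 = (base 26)8H7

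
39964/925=43 + 189/925 ≈ 43.20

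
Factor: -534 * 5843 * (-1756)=2^3 * 3^1 * 89^1 * 439^1 * 5843^1=5479004472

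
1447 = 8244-6797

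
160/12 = 40/3≈13.33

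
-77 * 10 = -770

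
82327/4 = 20581 + 3/4 = 20581.75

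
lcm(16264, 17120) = 325280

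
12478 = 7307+5171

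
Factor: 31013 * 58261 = 7^2 * 29^1 * 41^1 * 31013^1 = 1806848393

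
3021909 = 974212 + 2047697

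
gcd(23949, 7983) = 7983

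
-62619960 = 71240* (-879)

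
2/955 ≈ 0.00209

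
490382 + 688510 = 1178892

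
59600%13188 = 6848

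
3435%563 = 57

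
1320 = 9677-8357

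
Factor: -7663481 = -1*7^1*17^1*64399^1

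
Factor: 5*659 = 5^1*659^1 = 3295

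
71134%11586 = 1618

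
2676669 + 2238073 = 4914742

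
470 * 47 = 22090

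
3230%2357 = 873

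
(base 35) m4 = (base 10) 774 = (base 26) 13k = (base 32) o6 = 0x306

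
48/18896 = 3/1181 ≈ 0.00254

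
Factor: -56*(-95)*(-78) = -1*2^4*3^1*5^1*7^1*13^1*19^1 = -414960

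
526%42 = 22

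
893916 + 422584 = 1316500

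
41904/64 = 654 + 3/4 = 654.75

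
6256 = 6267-11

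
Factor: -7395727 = -1*2309^1*3203^1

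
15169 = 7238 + 7931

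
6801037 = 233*29189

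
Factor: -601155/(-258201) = 5^1*61^1*131^(-1) = 305/131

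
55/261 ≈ 0.211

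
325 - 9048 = -8723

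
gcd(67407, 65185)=1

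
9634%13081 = 9634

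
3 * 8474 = 25422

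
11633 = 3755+7878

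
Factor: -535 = -1 * 5^1 * 107^1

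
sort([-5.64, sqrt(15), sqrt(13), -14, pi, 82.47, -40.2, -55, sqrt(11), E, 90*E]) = [-55, -40.2, -14, -5.64, E, pi, sqrt(11), sqrt(13), sqrt(15), 82.47, 90*E]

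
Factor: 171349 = 53^2 * 61^1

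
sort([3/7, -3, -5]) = [-5, -3, 3/7]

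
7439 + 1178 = 8617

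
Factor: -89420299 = -1 * 83^1 * 1077353^1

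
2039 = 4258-2219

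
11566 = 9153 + 2413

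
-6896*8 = -55168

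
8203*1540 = 12632620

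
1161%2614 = 1161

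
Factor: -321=-1*3^1*107^1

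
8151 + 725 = 8876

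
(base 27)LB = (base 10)578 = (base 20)18I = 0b1001000010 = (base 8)1102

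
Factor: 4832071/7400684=2^(-2) * 29^(-1) * 63799^(-1) * 4832071^1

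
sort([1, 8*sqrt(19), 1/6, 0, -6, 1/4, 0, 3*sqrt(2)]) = [-6, 0, 0, 1/6, 1/4, 1, 3*sqrt(2), 8*sqrt(19)]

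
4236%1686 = 864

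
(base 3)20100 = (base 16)ab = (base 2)10101011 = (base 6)443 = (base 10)171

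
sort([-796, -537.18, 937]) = [-796, -537.18, 937]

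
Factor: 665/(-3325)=-1*5^(-1)=-1/5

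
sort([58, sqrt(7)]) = [sqrt(7), 58]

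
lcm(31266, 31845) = 1719630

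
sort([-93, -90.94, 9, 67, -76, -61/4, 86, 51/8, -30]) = [-93, -90.94, -76, -30, -61/4, 51/8, 9, 67, 86]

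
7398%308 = 6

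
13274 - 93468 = -80194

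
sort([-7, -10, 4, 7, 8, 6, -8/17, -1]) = [-10, -7, -1, -8/17, 4, 6, 7, 8]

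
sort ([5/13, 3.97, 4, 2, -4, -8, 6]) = [-8, -4, 5/13, 2, 3.97, 4, 6]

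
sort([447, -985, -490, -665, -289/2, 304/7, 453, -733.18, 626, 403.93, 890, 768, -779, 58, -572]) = [-985, -779, -733.18, -665, -572, -490, -289/2, 304/7, 58, 403.93, 447, 453, 626, 768, 890]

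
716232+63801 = 780033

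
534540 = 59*9060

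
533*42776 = 22799608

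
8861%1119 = 1028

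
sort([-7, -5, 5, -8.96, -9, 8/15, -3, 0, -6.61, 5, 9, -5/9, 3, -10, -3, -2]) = [-10, -9, -8.96, -7, -6.61, -5, -3, -3, -2, -5/9, 0, 8/15, 3, 5, 5, 9]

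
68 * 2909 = 197812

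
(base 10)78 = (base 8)116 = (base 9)86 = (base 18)46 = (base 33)2c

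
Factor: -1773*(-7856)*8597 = 2^4*3^2*197^1*491^1*8597^1 = 119744930736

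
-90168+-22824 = -112992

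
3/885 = 1/295≈0.00339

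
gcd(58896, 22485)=3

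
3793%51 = 19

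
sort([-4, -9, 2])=[-9, -4, 2]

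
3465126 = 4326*801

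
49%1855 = 49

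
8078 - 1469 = 6609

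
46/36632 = 23/18316 ≈ 0.00126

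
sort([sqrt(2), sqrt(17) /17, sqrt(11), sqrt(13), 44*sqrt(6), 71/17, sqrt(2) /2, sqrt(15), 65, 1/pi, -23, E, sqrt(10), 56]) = [-23, sqrt(17) /17, 1/pi, sqrt(2) /2, sqrt(2), E, sqrt(10), sqrt(11), sqrt(13), sqrt(15), 71/17, 56, 65, 44*sqrt(6)]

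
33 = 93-60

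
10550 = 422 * 25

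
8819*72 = 634968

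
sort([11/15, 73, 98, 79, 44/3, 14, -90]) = [-90, 11/15, 14, 44/3, 73, 79, 98]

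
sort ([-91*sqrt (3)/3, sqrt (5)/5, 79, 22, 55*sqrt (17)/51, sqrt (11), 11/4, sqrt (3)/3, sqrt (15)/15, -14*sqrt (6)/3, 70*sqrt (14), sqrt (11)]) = [-91*sqrt (3)/3, -14*sqrt (6)/3, sqrt (15)/15, sqrt (5)/5, sqrt (3)/3, 11/4, sqrt (11), sqrt (11), 55*sqrt (17)/51, 22, 79, 70*sqrt (14)]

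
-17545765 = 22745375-40291140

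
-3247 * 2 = -6494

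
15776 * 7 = 110432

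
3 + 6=9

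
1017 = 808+209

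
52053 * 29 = 1509537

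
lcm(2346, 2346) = 2346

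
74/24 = 3+1/12 ≈ 3.08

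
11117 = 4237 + 6880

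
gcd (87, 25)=1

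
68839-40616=28223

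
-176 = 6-182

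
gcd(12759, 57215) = 1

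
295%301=295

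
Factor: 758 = 2^1*379^1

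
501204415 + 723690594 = 1224895009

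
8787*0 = 0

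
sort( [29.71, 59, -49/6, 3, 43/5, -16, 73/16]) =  [-16, -49/6, 3, 73/16, 43/5, 29.71, 59]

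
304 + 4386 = 4690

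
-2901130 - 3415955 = -6317085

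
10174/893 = 11 + 351/893 ≈ 11.39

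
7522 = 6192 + 1330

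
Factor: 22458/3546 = 3^(-1)*19^1 = 19/3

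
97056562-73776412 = 23280150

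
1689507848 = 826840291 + 862667557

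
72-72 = 0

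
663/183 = 221/61 ≈ 3.62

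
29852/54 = 14926/27 ≈ 552.81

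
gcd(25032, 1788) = 1788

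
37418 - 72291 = -34873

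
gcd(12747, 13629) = 21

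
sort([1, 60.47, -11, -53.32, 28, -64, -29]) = [-64, -53.32, -29, -11, 1, 28, 60.47]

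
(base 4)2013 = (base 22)63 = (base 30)4f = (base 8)207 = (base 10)135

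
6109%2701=707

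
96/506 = 48/253 ≈ 0.190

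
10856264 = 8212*1322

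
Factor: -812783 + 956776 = 311^1*463^1 = 143993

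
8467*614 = 5198738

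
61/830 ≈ 0.0735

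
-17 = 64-81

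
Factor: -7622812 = -1*2^2*1905703^1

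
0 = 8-8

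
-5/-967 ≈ 0.00517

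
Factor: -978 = -1*2^1*3^1*163^1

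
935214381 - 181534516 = 753679865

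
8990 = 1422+7568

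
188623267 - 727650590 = -539027323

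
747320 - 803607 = -56287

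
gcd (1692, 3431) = 47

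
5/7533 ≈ 0.000664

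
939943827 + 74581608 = 1014525435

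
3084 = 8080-4996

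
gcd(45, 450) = 45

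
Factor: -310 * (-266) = 2^2 * 5^1 * 7^1 * 19^1 * 31^1 = 82460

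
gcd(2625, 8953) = 7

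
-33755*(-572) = 19307860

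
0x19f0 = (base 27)92p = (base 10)6640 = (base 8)14760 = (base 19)i79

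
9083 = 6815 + 2268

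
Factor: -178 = -1*2^1*89^1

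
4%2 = 0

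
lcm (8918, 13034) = 169442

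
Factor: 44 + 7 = 3^1*17^1 = 51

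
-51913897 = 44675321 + -96589218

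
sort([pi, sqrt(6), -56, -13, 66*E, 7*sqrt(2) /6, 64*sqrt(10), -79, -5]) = [-79, -56, -13, -5, 7*sqrt(2) /6, sqrt(6), pi, 66*E, 64*sqrt(10)]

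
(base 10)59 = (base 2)111011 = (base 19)32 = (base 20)2j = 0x3b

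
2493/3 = 831 = 831.00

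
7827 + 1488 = 9315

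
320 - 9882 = -9562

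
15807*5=79035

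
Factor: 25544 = 2^3 * 31^1 * 103^1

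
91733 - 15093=76640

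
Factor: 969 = 3^1*17^1*19^1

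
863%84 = 23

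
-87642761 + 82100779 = -5541982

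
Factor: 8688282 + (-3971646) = 2^2 * 3^1 * 19^1 * 137^1 * 151^1 = 4716636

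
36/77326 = 18/38663 ≈ 0.000466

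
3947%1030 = 857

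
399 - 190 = 209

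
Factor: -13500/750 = -1 * 2^1 * 3^2 = -18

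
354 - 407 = -53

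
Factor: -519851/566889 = -1*3^(-1)*233^(-1)*641^1 = -641/699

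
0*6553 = 0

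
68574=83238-14664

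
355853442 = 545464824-189611382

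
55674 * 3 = 167022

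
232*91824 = 21303168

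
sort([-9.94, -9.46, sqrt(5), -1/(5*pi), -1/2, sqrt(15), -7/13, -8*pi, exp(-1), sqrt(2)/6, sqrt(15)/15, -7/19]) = [-8*pi, -9.94, -9.46, -7/13, -1/2, -7/19, -1/(5*pi), sqrt(2)/6, sqrt(15)/15, exp(-1), sqrt(5), sqrt(15)]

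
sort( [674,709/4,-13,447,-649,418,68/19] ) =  [-649,-13,68/19,709/4,418,447,674] 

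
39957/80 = 499 + 37/80 ≈ 499.46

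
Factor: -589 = -1 * 19^1 * 31^1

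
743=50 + 693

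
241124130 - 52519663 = 188604467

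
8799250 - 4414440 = 4384810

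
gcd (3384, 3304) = 8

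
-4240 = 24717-28957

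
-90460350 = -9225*9806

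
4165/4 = 1041 + 1/4 = 1041.25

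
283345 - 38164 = 245181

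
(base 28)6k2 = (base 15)1861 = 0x1492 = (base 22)aj8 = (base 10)5266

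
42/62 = 21/31 ≈ 0.677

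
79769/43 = 1855+4/43≈1855.09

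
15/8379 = 5/2793 ≈ 0.00179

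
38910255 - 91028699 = -52118444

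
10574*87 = 919938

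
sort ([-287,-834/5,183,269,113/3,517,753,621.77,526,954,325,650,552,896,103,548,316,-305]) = [-305,-287,-834/5,113/3,103,183,269,316,325,517,526,548,552,621.77,650,753,896,954]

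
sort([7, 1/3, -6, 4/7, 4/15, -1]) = [-6, -1, 4/15, 1/3, 4/7, 7]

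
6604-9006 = -2402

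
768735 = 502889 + 265846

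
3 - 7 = -4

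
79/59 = 1 + 20/59 ≈ 1.34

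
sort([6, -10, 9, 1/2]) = [-10, 1/2, 6, 9]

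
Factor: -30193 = -1*109^1*277^1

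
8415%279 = 45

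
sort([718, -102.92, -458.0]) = [-458.0, -102.92, 718]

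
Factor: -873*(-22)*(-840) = -1*2^4*3^3*5^1*7^1*11^1*97^1 = -16133040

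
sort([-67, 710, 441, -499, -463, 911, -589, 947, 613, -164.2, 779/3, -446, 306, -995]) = [-995, -589, -499, -463, -446, -164.2, -67, 779/3, 306, 441, 613, 710, 911, 947]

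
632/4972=158/1243 ≈ 0.127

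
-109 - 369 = -478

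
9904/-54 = -4952/27 ≈ -183.41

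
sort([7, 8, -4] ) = [-4, 7, 8] 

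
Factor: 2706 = 2^1*3^1*11^1*41^1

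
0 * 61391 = 0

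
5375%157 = 37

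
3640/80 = 91/2 = 45.50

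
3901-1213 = 2688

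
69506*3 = 208518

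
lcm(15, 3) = 15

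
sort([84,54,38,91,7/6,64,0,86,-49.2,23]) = [-49.2,0,7/6,23,38,54,64,84,86,91]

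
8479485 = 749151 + 7730334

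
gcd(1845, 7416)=9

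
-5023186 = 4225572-9248758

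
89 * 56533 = 5031437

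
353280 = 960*368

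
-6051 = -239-5812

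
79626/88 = 39813/44 ≈ 904.84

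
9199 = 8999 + 200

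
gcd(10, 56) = 2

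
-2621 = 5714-8335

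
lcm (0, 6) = 0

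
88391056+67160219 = 155551275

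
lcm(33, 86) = 2838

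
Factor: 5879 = 5879^1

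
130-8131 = -8001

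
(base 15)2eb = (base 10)671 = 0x29f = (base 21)1ak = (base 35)j6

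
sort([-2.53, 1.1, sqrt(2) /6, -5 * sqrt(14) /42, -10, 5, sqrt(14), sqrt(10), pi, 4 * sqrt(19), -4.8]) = [-10, -4.8, -2.53, -5 * sqrt(14) /42, sqrt(2) /6, 1.1, pi, sqrt(10), sqrt(14), 5, 4 * sqrt(19)]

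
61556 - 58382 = 3174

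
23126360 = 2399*9640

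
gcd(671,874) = 1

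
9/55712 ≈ 0.000162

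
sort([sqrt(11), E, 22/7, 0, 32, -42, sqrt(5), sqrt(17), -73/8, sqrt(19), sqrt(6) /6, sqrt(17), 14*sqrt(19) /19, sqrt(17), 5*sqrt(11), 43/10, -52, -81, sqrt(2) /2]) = [-81, -52, -42, -73/8, 0, sqrt(6) /6, sqrt(2) /2, sqrt(5), E, 22/7, 14*sqrt(19) /19, sqrt(11), sqrt(17), sqrt(17), sqrt(17), 43/10, sqrt(19), 5*sqrt(11), 32]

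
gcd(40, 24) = 8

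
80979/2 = 40489+1/2 = 40489.50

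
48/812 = 12/203 ≈ 0.0591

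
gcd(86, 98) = 2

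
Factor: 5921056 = 2^5 * 41^1 * 4513^1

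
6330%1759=1053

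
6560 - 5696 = 864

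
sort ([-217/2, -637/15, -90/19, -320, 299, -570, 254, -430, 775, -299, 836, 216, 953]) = [-570, -430, -320, -299, -217/2, -637/15, -90/19, 216, 254, 299, 775, 836, 953]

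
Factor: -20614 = -1 * 2^1 * 11^1 * 937^1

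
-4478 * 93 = -416454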